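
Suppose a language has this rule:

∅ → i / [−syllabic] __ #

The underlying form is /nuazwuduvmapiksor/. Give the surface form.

the form ends in the consonant /r/, so [i] is inserted word-finally.
Surface form: [nuazwuduvmapiksori].

nuazwuduvmapiksori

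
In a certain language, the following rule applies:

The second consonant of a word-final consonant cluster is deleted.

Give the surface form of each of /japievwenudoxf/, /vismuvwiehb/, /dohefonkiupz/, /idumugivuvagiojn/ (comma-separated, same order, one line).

/japievwenudoxf/: /f/ is the second consonant of a word-final cluster /xf/, so it deletes. → [japievwenudox].
/vismuvwiehb/: /b/ is the second consonant of a word-final cluster /hb/, so it deletes. → [vismuvwieh].
/dohefonkiupz/: /z/ is the second consonant of a word-final cluster /pz/, so it deletes. → [dohefonkiup].
/idumugivuvagiojn/: /n/ is the second consonant of a word-final cluster /jn/, so it deletes. → [idumugivuvagioj].

japievwenudox, vismuvwieh, dohefonkiup, idumugivuvagioj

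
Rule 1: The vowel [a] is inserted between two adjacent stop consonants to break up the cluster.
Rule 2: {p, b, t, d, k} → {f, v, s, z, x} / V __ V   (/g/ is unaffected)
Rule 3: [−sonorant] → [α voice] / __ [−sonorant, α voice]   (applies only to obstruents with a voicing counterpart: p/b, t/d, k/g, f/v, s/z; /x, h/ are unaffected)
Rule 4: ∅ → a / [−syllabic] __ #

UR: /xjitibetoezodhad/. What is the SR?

Rule 1 (stop-cluster a-epenthesis): no segment meets the environment; /xjitibetoezodhad/ is unchanged.
Rule 2 (intervocalic spirantization): /t/ is a stop between vowels /i/ and /i/, so it spirantizes to the fricative [s]. /b/ is a stop between vowels /i/ and /e/, so it spirantizes to the fricative [v]. /t/ is a stop between vowels /e/ and /o/, so it spirantizes to the fricative [s]. /xjitibetoezodhad/ → xjisivesoezodhad.
Rule 3 (regressive voicing assimilation): /d/ precedes the voiceless obstruent /h/, so it devoices to [t] by assimilation. /xjisivesoezodhad/ → xjisivesoezothad.
Rule 4 (final a-epenthesis): the form ends in the consonant /d/, so [a] is inserted word-finally. /xjisivesoezothad/ → xjisivesoezothada.

xjisivesoezothada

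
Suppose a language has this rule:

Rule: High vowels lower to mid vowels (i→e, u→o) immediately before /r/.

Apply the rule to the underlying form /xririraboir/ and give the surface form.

/i/ is a high vowel immediately before /r/, so it lowers to [e].
/i/ is a high vowel immediately before /r/, so it lowers to [e].
/i/ is a high vowel immediately before /r/, so it lowers to [e].
Surface form: [xrereraboer].

xrereraboer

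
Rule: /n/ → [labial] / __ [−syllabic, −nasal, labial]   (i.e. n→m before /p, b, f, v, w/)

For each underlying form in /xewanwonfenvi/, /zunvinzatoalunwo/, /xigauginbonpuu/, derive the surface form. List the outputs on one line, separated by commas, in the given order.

/xewanwonfenvi/: /n/ precedes the labial consonant /w/, so it assimilates in place to [m]. /n/ precedes the labial consonant /f/, so it assimilates in place to [m]. /n/ precedes the labial consonant /v/, so it assimilates in place to [m]. → [xewamwomfemvi].
/zunvinzatoalunwo/: /n/ precedes the labial consonant /v/, so it assimilates in place to [m]. /n/ precedes the labial consonant /w/, so it assimilates in place to [m]. → [zumvinzatoalumwo].
/xigauginbonpuu/: /n/ precedes the labial consonant /b/, so it assimilates in place to [m]. /n/ precedes the labial consonant /p/, so it assimilates in place to [m]. → [xigaugimbompuu].

xewamwomfemvi, zumvinzatoalumwo, xigaugimbompuu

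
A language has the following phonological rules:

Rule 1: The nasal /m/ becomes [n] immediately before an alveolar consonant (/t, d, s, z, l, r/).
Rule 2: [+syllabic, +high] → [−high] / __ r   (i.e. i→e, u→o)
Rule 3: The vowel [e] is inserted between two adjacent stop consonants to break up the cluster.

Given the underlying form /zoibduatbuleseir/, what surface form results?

Rule 1 (nasal place assimilation): no segment meets the environment; /zoibduatbuleseir/ is unchanged.
Rule 2 (pre-rhotic lowering): /i/ is a high vowel immediately before /r/, so it lowers to [e]. /zoibduatbuleseir/ → zoibduatbuleseer.
Rule 3 (stop-cluster e-epenthesis): /b/ and /d/ form a stop–stop cluster, so [e] is inserted between them. /t/ and /b/ form a stop–stop cluster, so [e] is inserted between them. /zoibduatbuleseer/ → zoibeduatebuleseer.

zoibeduatebuleseer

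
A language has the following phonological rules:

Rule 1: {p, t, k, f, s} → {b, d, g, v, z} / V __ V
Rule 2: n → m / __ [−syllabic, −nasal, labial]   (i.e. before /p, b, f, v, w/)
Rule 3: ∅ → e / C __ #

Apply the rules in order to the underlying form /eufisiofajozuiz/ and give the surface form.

euviziovajozuize

Rule 1 (intervocalic voicing): /f/ is a voiceless obstruent between vowels /u/ and /i/, so it voices to [v]. /s/ is a voiceless obstruent between vowels /i/ and /i/, so it voices to [z]. /f/ is a voiceless obstruent between vowels /o/ and /a/, so it voices to [v]. /eufisiofajozuiz/ → euviziovajozuiz.
Rule 2 (nasal place assimilation): no segment meets the environment; /euviziovajozuiz/ is unchanged.
Rule 3 (final e-epenthesis): the form ends in the consonant /z/, so [e] is inserted word-finally. /euviziovajozuiz/ → euviziovajozuize.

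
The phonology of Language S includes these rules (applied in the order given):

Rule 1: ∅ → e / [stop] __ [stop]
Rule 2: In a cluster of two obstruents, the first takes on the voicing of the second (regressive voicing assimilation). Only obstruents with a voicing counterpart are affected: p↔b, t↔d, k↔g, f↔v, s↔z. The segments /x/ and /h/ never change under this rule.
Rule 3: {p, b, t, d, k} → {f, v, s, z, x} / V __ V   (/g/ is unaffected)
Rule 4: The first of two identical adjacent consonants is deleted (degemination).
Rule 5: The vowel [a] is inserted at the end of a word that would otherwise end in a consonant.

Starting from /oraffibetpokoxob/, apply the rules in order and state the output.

Rule 1 (stop-cluster e-epenthesis): /t/ and /p/ form a stop–stop cluster, so [e] is inserted between them. /oraffibetpokoxob/ → oraffibetepokoxob.
Rule 2 (regressive voicing assimilation): no segment meets the environment; /oraffibetepokoxob/ is unchanged.
Rule 3 (intervocalic spirantization): /b/ is a stop between vowels /i/ and /e/, so it spirantizes to the fricative [v]. /t/ is a stop between vowels /e/ and /e/, so it spirantizes to the fricative [s]. /p/ is a stop between vowels /e/ and /o/, so it spirantizes to the fricative [f]. /k/ is a stop between vowels /o/ and /o/, so it spirantizes to the fricative [x]. /oraffibetepokoxob/ → oraffivesefoxoxob.
Rule 4 (degemination): /ff/ is a geminate; the first /f/ deletes. /oraffivesefoxoxob/ → orafivesefoxoxob.
Rule 5 (final a-epenthesis): the form ends in the consonant /b/, so [a] is inserted word-finally. /orafivesefoxoxob/ → orafivesefoxoxoba.

orafivesefoxoxoba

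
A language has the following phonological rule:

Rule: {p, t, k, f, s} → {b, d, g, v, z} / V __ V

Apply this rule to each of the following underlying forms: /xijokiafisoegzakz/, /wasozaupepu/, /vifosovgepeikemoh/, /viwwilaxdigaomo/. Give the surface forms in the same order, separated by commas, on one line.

xijogiavizoegzakz, wazozaubebu, vivozovgebeigemoh, viwwilaxdigaomo

/xijokiafisoegzakz/: /k/ is a voiceless obstruent between vowels /o/ and /i/, so it voices to [g]. /f/ is a voiceless obstruent between vowels /a/ and /i/, so it voices to [v]. /s/ is a voiceless obstruent between vowels /i/ and /o/, so it voices to [z]. → [xijogiavizoegzakz].
/wasozaupepu/: /s/ is a voiceless obstruent between vowels /a/ and /o/, so it voices to [z]. /p/ is a voiceless obstruent between vowels /u/ and /e/, so it voices to [b]. /p/ is a voiceless obstruent between vowels /e/ and /u/, so it voices to [b]. → [wazozaubebu].
/vifosovgepeikemoh/: /f/ is a voiceless obstruent between vowels /i/ and /o/, so it voices to [v]. /s/ is a voiceless obstruent between vowels /o/ and /o/, so it voices to [z]. /p/ is a voiceless obstruent between vowels /e/ and /e/, so it voices to [b]. /k/ is a voiceless obstruent between vowels /i/ and /e/, so it voices to [g]. → [vivozovgebeigemoh].
/viwwilaxdigaomo/: the rule's environment is not met; surfaces unchanged as [viwwilaxdigaomo].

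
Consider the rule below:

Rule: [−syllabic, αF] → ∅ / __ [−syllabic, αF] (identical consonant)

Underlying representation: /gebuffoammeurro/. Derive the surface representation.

/ff/ is a geminate; the first /f/ deletes.
/mm/ is a geminate; the first /m/ deletes.
/rr/ is a geminate; the first /r/ deletes.
Surface form: [gebufoameuro].

gebufoameuro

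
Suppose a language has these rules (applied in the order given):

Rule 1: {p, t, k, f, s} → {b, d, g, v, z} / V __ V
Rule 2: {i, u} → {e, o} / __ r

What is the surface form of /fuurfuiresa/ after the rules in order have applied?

Rule 1 (intervocalic voicing): /s/ is a voiceless obstruent between vowels /e/ and /a/, so it voices to [z]. /fuurfuiresa/ → fuurfuireza.
Rule 2 (pre-rhotic lowering): /u/ is a high vowel immediately before /r/, so it lowers to [o]. /i/ is a high vowel immediately before /r/, so it lowers to [e]. /fuurfuireza/ → fuorfuereza.

fuorfuereza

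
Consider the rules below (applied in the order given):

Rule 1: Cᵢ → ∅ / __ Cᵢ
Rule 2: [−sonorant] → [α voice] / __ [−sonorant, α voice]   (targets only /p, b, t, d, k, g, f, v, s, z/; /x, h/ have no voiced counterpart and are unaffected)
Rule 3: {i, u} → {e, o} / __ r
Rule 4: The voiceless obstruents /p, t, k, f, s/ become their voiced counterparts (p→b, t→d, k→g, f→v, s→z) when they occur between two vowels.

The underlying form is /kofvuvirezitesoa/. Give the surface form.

kovvuverezidezoa

Rule 1 (degemination): no segment meets the environment; /kofvuvirezitesoa/ is unchanged.
Rule 2 (regressive voicing assimilation): /f/ precedes the voiced obstruent /v/, so it voices to [v] by assimilation. /kofvuvirezitesoa/ → kovvuvirezitesoa.
Rule 3 (pre-rhotic lowering): /i/ is a high vowel immediately before /r/, so it lowers to [e]. /kovvuvirezitesoa/ → kovvuverezitesoa.
Rule 4 (intervocalic voicing): /t/ is a voiceless obstruent between vowels /i/ and /e/, so it voices to [d]. /s/ is a voiceless obstruent between vowels /e/ and /o/, so it voices to [z]. /kovvuverezitesoa/ → kovvuverezidezoa.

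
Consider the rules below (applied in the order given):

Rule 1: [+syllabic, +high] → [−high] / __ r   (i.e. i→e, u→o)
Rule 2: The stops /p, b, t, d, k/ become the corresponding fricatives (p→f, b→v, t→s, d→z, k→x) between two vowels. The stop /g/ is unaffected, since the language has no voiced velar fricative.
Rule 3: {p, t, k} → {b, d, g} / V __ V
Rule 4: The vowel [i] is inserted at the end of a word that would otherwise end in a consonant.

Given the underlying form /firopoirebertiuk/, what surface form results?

ferofoerevertiuki

Rule 1 (pre-rhotic lowering): /i/ is a high vowel immediately before /r/, so it lowers to [e]. /i/ is a high vowel immediately before /r/, so it lowers to [e]. /firopoirebertiuk/ → feropoerebertiuk.
Rule 2 (intervocalic spirantization): /p/ is a stop between vowels /o/ and /o/, so it spirantizes to the fricative [f]. /b/ is a stop between vowels /e/ and /e/, so it spirantizes to the fricative [v]. /feropoerebertiuk/ → ferofoerevertiuk.
Rule 3 (intervocalic voicing): no segment meets the environment; /ferofoerevertiuk/ is unchanged.
Rule 4 (final i-epenthesis): the form ends in the consonant /k/, so [i] is inserted word-finally. /ferofoerevertiuk/ → ferofoerevertiuki.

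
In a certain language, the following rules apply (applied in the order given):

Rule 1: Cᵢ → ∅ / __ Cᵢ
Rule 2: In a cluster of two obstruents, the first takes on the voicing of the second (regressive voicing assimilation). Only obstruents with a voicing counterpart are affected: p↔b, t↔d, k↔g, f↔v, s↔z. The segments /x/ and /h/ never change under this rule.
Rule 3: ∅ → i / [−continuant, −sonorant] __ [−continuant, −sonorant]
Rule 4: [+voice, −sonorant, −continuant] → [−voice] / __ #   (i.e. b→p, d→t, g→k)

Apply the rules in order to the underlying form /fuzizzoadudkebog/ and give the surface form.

Rule 1 (degemination): /zz/ is a geminate; the first /z/ deletes. /fuzizzoadudkebog/ → fuzizoadudkebog.
Rule 2 (regressive voicing assimilation): /d/ precedes the voiceless obstruent /k/, so it devoices to [t] by assimilation. /fuzizoadudkebog/ → fuzizoadutkebog.
Rule 3 (stop-cluster i-epenthesis): /t/ and /k/ form a stop–stop cluster, so [i] is inserted between them. /fuzizoadutkebog/ → fuzizoadutikebog.
Rule 4 (final devoicing): /g/ is a voiced stop in word-final position, so it devoices to [k]. /fuzizoadutikebog/ → fuzizoadutikebok.

fuzizoadutikebok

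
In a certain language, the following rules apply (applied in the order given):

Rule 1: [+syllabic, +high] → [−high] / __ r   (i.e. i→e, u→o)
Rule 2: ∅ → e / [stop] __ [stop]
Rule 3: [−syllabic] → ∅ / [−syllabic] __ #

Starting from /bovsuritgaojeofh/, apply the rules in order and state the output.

bovsoritegaojeof

Rule 1 (pre-rhotic lowering): /u/ is a high vowel immediately before /r/, so it lowers to [o]. /bovsuritgaojeofh/ → bovsoritgaojeofh.
Rule 2 (stop-cluster e-epenthesis): /t/ and /g/ form a stop–stop cluster, so [e] is inserted between them. /bovsoritgaojeofh/ → bovsoritegaojeofh.
Rule 3 (final cluster simplification): /h/ is the second consonant of a word-final cluster /fh/, so it deletes. /bovsoritegaojeofh/ → bovsoritegaojeof.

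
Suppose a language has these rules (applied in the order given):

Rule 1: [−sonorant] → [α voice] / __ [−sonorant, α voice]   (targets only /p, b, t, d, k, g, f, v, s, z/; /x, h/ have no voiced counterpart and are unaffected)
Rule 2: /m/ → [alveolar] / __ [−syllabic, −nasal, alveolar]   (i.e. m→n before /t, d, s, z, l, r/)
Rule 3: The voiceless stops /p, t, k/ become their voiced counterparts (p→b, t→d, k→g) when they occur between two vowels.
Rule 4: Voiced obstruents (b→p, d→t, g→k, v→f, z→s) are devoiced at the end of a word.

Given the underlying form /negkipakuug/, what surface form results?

Rule 1 (regressive voicing assimilation): /g/ precedes the voiceless obstruent /k/, so it devoices to [k] by assimilation. /negkipakuug/ → nekkipakuug.
Rule 2 (nasal place assimilation): no segment meets the environment; /nekkipakuug/ is unchanged.
Rule 3 (intervocalic voicing): /p/ is a voiceless stop between vowels /i/ and /a/, so it voices to [b]. /k/ is a voiceless stop between vowels /a/ and /u/, so it voices to [g]. /nekkipakuug/ → nekkibaguug.
Rule 4 (final devoicing): /g/ is a voiced obstruent in word-final position, so it devoices to [k]. /nekkibaguug/ → nekkibaguuk.

nekkibaguuk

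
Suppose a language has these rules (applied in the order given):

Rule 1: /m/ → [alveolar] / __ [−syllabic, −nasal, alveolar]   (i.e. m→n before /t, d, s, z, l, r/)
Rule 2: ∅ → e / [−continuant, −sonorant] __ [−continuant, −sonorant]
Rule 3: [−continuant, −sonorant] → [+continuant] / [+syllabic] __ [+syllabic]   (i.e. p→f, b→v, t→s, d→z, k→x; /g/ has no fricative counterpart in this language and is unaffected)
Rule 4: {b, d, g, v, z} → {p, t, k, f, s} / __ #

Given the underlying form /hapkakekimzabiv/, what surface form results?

hafexaxexinzavif

Rule 1 (nasal place assimilation): /m/ precedes the alveolar consonant /z/, so it assimilates in place to [n]. /hapkakekimzabiv/ → hapkakekinzabiv.
Rule 2 (stop-cluster e-epenthesis): /p/ and /k/ form a stop–stop cluster, so [e] is inserted between them. /hapkakekinzabiv/ → hapekakekinzabiv.
Rule 3 (intervocalic spirantization): /p/ is a stop between vowels /a/ and /e/, so it spirantizes to the fricative [f]. /k/ is a stop between vowels /e/ and /a/, so it spirantizes to the fricative [x]. /k/ is a stop between vowels /a/ and /e/, so it spirantizes to the fricative [x]. /k/ is a stop between vowels /e/ and /i/, so it spirantizes to the fricative [x]. /b/ is a stop between vowels /a/ and /i/, so it spirantizes to the fricative [v]. /hapekakekinzabiv/ → hafexaxexinzaviv.
Rule 4 (final devoicing): /v/ is a voiced obstruent in word-final position, so it devoices to [f]. /hafexaxexinzaviv/ → hafexaxexinzavif.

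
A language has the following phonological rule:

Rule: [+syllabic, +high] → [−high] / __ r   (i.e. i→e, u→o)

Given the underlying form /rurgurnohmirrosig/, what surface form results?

/u/ is a high vowel immediately before /r/, so it lowers to [o].
/u/ is a high vowel immediately before /r/, so it lowers to [o].
/i/ is a high vowel immediately before /r/, so it lowers to [e].
The other instance of /i/ does not occur in the required environment and remains unchanged.
Surface form: [rorgornohmerrosig].

rorgornohmerrosig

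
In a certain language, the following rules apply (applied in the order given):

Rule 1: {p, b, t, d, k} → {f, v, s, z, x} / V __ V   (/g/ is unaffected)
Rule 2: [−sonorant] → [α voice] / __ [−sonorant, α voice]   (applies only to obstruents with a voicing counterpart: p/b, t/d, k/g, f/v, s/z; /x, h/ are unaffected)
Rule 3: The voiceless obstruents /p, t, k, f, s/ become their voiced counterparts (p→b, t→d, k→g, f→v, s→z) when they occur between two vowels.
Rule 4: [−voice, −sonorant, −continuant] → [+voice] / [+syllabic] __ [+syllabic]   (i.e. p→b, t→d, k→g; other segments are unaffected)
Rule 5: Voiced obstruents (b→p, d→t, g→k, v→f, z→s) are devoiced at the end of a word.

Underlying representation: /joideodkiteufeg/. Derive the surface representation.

Rule 1 (intervocalic spirantization): /d/ is a stop between vowels /i/ and /e/, so it spirantizes to the fricative [z]. /t/ is a stop between vowels /i/ and /e/, so it spirantizes to the fricative [s]. /joideodkiteufeg/ → joizeodkiseufeg.
Rule 2 (regressive voicing assimilation): /d/ precedes the voiceless obstruent /k/, so it devoices to [t] by assimilation. /joizeodkiseufeg/ → joizeotkiseufeg.
Rule 3 (intervocalic voicing): /s/ is a voiceless obstruent between vowels /i/ and /e/, so it voices to [z]. /f/ is a voiceless obstruent between vowels /u/ and /e/, so it voices to [v]. /joizeotkiseufeg/ → joizeotkizeuveg.
Rule 4 (intervocalic voicing): no segment meets the environment; /joizeotkizeuveg/ is unchanged.
Rule 5 (final devoicing): /g/ is a voiced obstruent in word-final position, so it devoices to [k]. /joizeotkizeuveg/ → joizeotkizeuvek.

joizeotkizeuvek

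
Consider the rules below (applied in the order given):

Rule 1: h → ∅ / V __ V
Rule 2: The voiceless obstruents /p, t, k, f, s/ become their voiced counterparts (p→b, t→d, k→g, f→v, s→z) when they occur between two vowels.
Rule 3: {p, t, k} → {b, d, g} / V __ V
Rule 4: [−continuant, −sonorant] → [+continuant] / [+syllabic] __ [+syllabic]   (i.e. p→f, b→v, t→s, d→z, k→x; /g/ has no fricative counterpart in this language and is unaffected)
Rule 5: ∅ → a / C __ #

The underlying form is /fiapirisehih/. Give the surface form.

Rule 1 (intervocalic h-deletion): /h/ occurs between vowels /e/ and /i/, so it deletes. /fiapirisehih/ → fiapiriseih.
Rule 2 (intervocalic voicing): /p/ is a voiceless obstruent between vowels /a/ and /i/, so it voices to [b]. /s/ is a voiceless obstruent between vowels /i/ and /e/, so it voices to [z]. /fiapiriseih/ → fiabirizeih.
Rule 3 (intervocalic voicing): no segment meets the environment; /fiabirizeih/ is unchanged.
Rule 4 (intervocalic spirantization): /b/ is a stop between vowels /a/ and /i/, so it spirantizes to the fricative [v]. /fiabirizeih/ → fiavirizeih.
Rule 5 (final a-epenthesis): the form ends in the consonant /h/, so [a] is inserted word-finally. /fiavirizeih/ → fiavirizeiha.

fiavirizeiha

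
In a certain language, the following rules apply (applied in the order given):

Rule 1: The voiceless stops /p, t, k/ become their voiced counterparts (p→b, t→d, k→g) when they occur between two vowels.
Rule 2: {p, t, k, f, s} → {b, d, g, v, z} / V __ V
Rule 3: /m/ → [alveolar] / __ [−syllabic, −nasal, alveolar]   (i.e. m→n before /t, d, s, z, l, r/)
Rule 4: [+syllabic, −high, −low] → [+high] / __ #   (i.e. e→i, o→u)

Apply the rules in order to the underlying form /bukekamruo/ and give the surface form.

bugeganruu

Rule 1 (intervocalic voicing): /k/ is a voiceless stop between vowels /u/ and /e/, so it voices to [g]. /k/ is a voiceless stop between vowels /e/ and /a/, so it voices to [g]. /bukekamruo/ → bugegamruo.
Rule 2 (intervocalic voicing): no segment meets the environment; /bugegamruo/ is unchanged.
Rule 3 (nasal place assimilation): /m/ precedes the alveolar consonant /r/, so it assimilates in place to [n]. /bugegamruo/ → bugeganruo.
Rule 4 (final vowel raising): /o/ is a mid vowel in word-final position, so it raises to [u]. /bugeganruo/ → bugeganruu.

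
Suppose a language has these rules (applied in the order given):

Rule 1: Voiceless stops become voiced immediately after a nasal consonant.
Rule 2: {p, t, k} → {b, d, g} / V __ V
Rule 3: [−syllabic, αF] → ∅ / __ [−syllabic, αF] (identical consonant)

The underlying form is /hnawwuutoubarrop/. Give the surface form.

hnawuudoubarop

Rule 1 (post-nasal voicing): no segment meets the environment; /hnawwuutoubarrop/ is unchanged.
Rule 2 (intervocalic voicing): /t/ is a voiceless stop between vowels /u/ and /o/, so it voices to [d]. /hnawwuutoubarrop/ → hnawwuudoubarrop.
Rule 3 (degemination): /ww/ is a geminate; the first /w/ deletes. /rr/ is a geminate; the first /r/ deletes. /hnawwuudoubarrop/ → hnawuudoubarop.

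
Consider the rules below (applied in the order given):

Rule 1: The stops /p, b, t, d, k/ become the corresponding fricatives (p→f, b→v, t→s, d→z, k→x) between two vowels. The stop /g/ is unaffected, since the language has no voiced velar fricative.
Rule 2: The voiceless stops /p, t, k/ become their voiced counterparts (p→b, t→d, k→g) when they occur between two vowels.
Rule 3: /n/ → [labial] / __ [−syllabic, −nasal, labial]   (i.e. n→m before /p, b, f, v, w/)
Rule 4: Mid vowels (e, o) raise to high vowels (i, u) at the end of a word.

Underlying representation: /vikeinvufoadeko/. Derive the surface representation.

Rule 1 (intervocalic spirantization): /k/ is a stop between vowels /i/ and /e/, so it spirantizes to the fricative [x]. /d/ is a stop between vowels /a/ and /e/, so it spirantizes to the fricative [z]. /k/ is a stop between vowels /e/ and /o/, so it spirantizes to the fricative [x]. /vikeinvufoadeko/ → vixeinvufoazexo.
Rule 2 (intervocalic voicing): no segment meets the environment; /vixeinvufoazexo/ is unchanged.
Rule 3 (nasal place assimilation): /n/ precedes the labial consonant /v/, so it assimilates in place to [m]. /vixeinvufoazexo/ → vixeimvufoazexo.
Rule 4 (final vowel raising): /o/ is a mid vowel in word-final position, so it raises to [u]. /vixeimvufoazexo/ → vixeimvufoazexu.

vixeimvufoazexu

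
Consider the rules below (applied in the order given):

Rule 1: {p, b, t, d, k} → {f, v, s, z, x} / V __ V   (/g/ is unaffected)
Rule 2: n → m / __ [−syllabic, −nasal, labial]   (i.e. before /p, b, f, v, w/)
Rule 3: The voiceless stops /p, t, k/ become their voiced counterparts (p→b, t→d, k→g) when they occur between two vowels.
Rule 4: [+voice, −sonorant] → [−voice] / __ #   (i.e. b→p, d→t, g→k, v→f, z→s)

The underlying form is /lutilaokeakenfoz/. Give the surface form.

Rule 1 (intervocalic spirantization): /t/ is a stop between vowels /u/ and /i/, so it spirantizes to the fricative [s]. /k/ is a stop between vowels /o/ and /e/, so it spirantizes to the fricative [x]. /k/ is a stop between vowels /a/ and /e/, so it spirantizes to the fricative [x]. /lutilaokeakenfoz/ → lusilaoxeaxenfoz.
Rule 2 (nasal place assimilation): /n/ precedes the labial consonant /f/, so it assimilates in place to [m]. /lusilaoxeaxenfoz/ → lusilaoxeaxemfoz.
Rule 3 (intervocalic voicing): no segment meets the environment; /lusilaoxeaxemfoz/ is unchanged.
Rule 4 (final devoicing): /z/ is a voiced obstruent in word-final position, so it devoices to [s]. /lusilaoxeaxemfoz/ → lusilaoxeaxemfos.

lusilaoxeaxemfos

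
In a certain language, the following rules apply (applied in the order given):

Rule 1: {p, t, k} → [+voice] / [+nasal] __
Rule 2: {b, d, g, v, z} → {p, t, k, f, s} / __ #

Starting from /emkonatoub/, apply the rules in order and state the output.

emgonatoup

Rule 1 (post-nasal voicing): /k/ is a voiceless stop immediately after the nasal /m/, so it voices to [g]. /emkonatoub/ → emgonatoub.
Rule 2 (final devoicing): /b/ is a voiced obstruent in word-final position, so it devoices to [p]. /emgonatoub/ → emgonatoup.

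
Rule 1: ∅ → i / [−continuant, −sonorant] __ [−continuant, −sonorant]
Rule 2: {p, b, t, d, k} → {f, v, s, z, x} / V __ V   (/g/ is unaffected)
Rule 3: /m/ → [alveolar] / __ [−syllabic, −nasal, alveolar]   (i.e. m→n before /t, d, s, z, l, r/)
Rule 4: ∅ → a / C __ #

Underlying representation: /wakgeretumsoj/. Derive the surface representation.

waxigeresunsoja

Rule 1 (stop-cluster i-epenthesis): /k/ and /g/ form a stop–stop cluster, so [i] is inserted between them. /wakgeretumsoj/ → wakigeretumsoj.
Rule 2 (intervocalic spirantization): /k/ is a stop between vowels /a/ and /i/, so it spirantizes to the fricative [x]. /t/ is a stop between vowels /e/ and /u/, so it spirantizes to the fricative [s]. /wakigeretumsoj/ → waxigeresumsoj.
Rule 3 (nasal place assimilation): /m/ precedes the alveolar consonant /s/, so it assimilates in place to [n]. /waxigeresumsoj/ → waxigeresunsoj.
Rule 4 (final a-epenthesis): the form ends in the consonant /j/, so [a] is inserted word-finally. /waxigeresunsoj/ → waxigeresunsoja.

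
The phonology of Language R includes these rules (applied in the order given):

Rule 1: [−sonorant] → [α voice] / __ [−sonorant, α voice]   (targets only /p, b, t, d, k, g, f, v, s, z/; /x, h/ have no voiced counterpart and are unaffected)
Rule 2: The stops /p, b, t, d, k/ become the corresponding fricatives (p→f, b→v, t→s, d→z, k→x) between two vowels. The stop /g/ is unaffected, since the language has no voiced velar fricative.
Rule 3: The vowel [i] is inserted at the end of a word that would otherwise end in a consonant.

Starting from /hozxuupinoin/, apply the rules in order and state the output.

Rule 1 (regressive voicing assimilation): /z/ precedes the voiceless obstruent /x/, so it devoices to [s] by assimilation. /hozxuupinoin/ → hosxuupinoin.
Rule 2 (intervocalic spirantization): /p/ is a stop between vowels /u/ and /i/, so it spirantizes to the fricative [f]. /hosxuupinoin/ → hosxuufinoin.
Rule 3 (final i-epenthesis): the form ends in the consonant /n/, so [i] is inserted word-finally. /hosxuufinoin/ → hosxuufinoini.

hosxuufinoini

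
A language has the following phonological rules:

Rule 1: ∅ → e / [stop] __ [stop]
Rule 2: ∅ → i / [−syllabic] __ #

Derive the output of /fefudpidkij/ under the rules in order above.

Rule 1 (stop-cluster e-epenthesis): /d/ and /p/ form a stop–stop cluster, so [e] is inserted between them. /d/ and /k/ form a stop–stop cluster, so [e] is inserted between them. /fefudpidkij/ → fefudepidekij.
Rule 2 (final i-epenthesis): the form ends in the consonant /j/, so [i] is inserted word-finally. /fefudepidekij/ → fefudepidekiji.

fefudepidekiji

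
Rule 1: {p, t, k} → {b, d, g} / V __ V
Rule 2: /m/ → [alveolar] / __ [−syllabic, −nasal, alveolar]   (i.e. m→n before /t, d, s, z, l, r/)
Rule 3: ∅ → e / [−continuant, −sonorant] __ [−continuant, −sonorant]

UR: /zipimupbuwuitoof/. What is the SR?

Rule 1 (intervocalic voicing): /p/ is a voiceless stop between vowels /i/ and /i/, so it voices to [b]. /t/ is a voiceless stop between vowels /i/ and /o/, so it voices to [d]. /zipimupbuwuitoof/ → zibimupbuwuidoof.
Rule 2 (nasal place assimilation): no segment meets the environment; /zibimupbuwuidoof/ is unchanged.
Rule 3 (stop-cluster e-epenthesis): /p/ and /b/ form a stop–stop cluster, so [e] is inserted between them. /zibimupbuwuidoof/ → zibimupebuwuidoof.

zibimupebuwuidoof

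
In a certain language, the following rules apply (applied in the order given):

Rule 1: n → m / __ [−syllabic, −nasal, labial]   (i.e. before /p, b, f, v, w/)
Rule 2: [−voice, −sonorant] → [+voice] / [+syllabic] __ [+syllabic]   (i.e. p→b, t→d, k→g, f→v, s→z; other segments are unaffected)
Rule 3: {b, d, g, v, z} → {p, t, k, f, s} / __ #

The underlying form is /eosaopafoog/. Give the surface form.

Rule 1 (nasal place assimilation): no segment meets the environment; /eosaopafoog/ is unchanged.
Rule 2 (intervocalic voicing): /s/ is a voiceless obstruent between vowels /o/ and /a/, so it voices to [z]. /p/ is a voiceless obstruent between vowels /o/ and /a/, so it voices to [b]. /f/ is a voiceless obstruent between vowels /a/ and /o/, so it voices to [v]. /eosaopafoog/ → eozaobavoog.
Rule 3 (final devoicing): /g/ is a voiced obstruent in word-final position, so it devoices to [k]. /eozaobavoog/ → eozaobavook.

eozaobavook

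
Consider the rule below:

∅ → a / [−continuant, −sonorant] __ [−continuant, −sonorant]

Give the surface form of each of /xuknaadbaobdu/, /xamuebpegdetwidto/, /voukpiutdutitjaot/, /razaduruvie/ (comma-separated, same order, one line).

xuknaadabaobadu, xamuebapegadetwidato, voukapiutadutitjaot, razaduruvie

/xuknaadbaobdu/: /d/ and /b/ form a stop–stop cluster, so [a] is inserted between them. /b/ and /d/ form a stop–stop cluster, so [a] is inserted between them. → [xuknaadabaobadu].
/xamuebpegdetwidto/: /b/ and /p/ form a stop–stop cluster, so [a] is inserted between them. /g/ and /d/ form a stop–stop cluster, so [a] is inserted between them. /d/ and /t/ form a stop–stop cluster, so [a] is inserted between them. → [xamuebapegadetwidato].
/voukpiutdutitjaot/: /k/ and /p/ form a stop–stop cluster, so [a] is inserted between them. /t/ and /d/ form a stop–stop cluster, so [a] is inserted between them. → [voukapiutadutitjaot].
/razaduruvie/: the rule's environment is not met; surfaces unchanged as [razaduruvie].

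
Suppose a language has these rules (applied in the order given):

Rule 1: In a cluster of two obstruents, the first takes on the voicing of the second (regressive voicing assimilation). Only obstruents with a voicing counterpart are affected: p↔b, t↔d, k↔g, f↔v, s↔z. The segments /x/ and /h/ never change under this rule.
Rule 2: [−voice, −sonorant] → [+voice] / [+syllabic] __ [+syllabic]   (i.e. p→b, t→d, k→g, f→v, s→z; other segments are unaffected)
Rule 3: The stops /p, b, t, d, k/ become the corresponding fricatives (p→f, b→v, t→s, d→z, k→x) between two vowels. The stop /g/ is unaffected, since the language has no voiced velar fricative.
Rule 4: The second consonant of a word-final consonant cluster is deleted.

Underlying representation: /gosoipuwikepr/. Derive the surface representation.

Rule 1 (regressive voicing assimilation): no segment meets the environment; /gosoipuwikepr/ is unchanged.
Rule 2 (intervocalic voicing): /s/ is a voiceless obstruent between vowels /o/ and /o/, so it voices to [z]. /p/ is a voiceless obstruent between vowels /i/ and /u/, so it voices to [b]. /k/ is a voiceless obstruent between vowels /i/ and /e/, so it voices to [g]. /gosoipuwikepr/ → gozoibuwigepr.
Rule 3 (intervocalic spirantization): /b/ is a stop between vowels /i/ and /u/, so it spirantizes to the fricative [v]. /gozoibuwigepr/ → gozoivuwigepr.
Rule 4 (final cluster simplification): /r/ is the second consonant of a word-final cluster /pr/, so it deletes. /gozoivuwigepr/ → gozoivuwigep.

gozoivuwigep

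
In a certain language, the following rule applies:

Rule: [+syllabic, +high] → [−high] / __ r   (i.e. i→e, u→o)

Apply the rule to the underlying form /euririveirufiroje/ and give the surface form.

/u/ is a high vowel immediately before /r/, so it lowers to [o].
/i/ is a high vowel immediately before /r/, so it lowers to [e].
/i/ is a high vowel immediately before /r/, so it lowers to [e].
/i/ is a high vowel immediately before /r/, so it lowers to [e].
Surface form: [eoreriveeruferoje].

eoreriveeruferoje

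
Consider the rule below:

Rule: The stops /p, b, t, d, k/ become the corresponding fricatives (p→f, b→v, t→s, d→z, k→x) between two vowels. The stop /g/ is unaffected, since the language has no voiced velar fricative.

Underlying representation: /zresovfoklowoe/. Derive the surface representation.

No segment of /zresovfoklowoe/ meets the structural description of the rule, so the form surfaces unchanged.

zresovfoklowoe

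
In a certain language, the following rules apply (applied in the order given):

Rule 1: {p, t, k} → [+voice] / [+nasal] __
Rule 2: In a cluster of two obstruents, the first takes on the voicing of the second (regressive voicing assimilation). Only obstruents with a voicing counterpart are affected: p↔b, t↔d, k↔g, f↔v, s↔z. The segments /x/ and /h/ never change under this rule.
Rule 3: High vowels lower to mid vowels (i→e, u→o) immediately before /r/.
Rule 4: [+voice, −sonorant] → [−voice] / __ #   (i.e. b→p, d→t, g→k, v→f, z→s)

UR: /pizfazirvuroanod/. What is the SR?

pisfazervoroanot

Rule 1 (post-nasal voicing): no segment meets the environment; /pizfazirvuroanod/ is unchanged.
Rule 2 (regressive voicing assimilation): /z/ precedes the voiceless obstruent /f/, so it devoices to [s] by assimilation. /pizfazirvuroanod/ → pisfazirvuroanod.
Rule 3 (pre-rhotic lowering): /i/ is a high vowel immediately before /r/, so it lowers to [e]. /u/ is a high vowel immediately before /r/, so it lowers to [o]. /pisfazirvuroanod/ → pisfazervoroanod.
Rule 4 (final devoicing): /d/ is a voiced obstruent in word-final position, so it devoices to [t]. /pisfazervoroanod/ → pisfazervoroanot.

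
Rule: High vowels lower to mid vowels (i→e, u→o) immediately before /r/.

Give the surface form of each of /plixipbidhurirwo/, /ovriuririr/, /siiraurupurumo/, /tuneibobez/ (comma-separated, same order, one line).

plixipbidhorerwo, ovriorerer, sieraoruporumo, tuneibobez

/plixipbidhurirwo/: /u/ is a high vowel immediately before /r/, so it lowers to [o]. /i/ is a high vowel immediately before /r/, so it lowers to [e]. → [plixipbidhorerwo].
/ovriuririr/: /u/ is a high vowel immediately before /r/, so it lowers to [o]. /i/ is a high vowel immediately before /r/, so it lowers to [e]. /i/ is a high vowel immediately before /r/, so it lowers to [e]. → [ovriorerer].
/siiraurupurumo/: /i/ is a high vowel immediately before /r/, so it lowers to [e]. /u/ is a high vowel immediately before /r/, so it lowers to [o]. /u/ is a high vowel immediately before /r/, so it lowers to [o]. → [sieraoruporumo].
/tuneibobez/: the rule's environment is not met; surfaces unchanged as [tuneibobez].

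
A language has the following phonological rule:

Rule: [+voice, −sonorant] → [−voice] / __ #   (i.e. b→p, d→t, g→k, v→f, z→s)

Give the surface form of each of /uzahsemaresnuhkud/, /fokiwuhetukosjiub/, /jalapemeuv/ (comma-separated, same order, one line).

/uzahsemaresnuhkud/: /d/ is a voiced obstruent in word-final position, so it devoices to [t]. → [uzahsemaresnuhkut].
/fokiwuhetukosjiub/: /b/ is a voiced obstruent in word-final position, so it devoices to [p]. → [fokiwuhetukosjiup].
/jalapemeuv/: /v/ is a voiced obstruent in word-final position, so it devoices to [f]. → [jalapemeuf].

uzahsemaresnuhkut, fokiwuhetukosjiup, jalapemeuf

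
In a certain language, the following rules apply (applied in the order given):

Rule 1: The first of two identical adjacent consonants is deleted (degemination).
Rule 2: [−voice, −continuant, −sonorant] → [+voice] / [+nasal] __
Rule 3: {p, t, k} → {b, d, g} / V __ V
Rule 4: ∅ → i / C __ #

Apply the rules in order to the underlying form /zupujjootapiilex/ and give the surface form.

Rule 1 (degemination): /jj/ is a geminate; the first /j/ deletes. /zupujjootapiilex/ → zupujootapiilex.
Rule 2 (post-nasal voicing): no segment meets the environment; /zupujootapiilex/ is unchanged.
Rule 3 (intervocalic voicing): /p/ is a voiceless stop between vowels /u/ and /u/, so it voices to [b]. /t/ is a voiceless stop between vowels /o/ and /a/, so it voices to [d]. /p/ is a voiceless stop between vowels /a/ and /i/, so it voices to [b]. /zupujootapiilex/ → zubujoodabiilex.
Rule 4 (final i-epenthesis): the form ends in the consonant /x/, so [i] is inserted word-finally. /zubujoodabiilex/ → zubujoodabiilexi.

zubujoodabiilexi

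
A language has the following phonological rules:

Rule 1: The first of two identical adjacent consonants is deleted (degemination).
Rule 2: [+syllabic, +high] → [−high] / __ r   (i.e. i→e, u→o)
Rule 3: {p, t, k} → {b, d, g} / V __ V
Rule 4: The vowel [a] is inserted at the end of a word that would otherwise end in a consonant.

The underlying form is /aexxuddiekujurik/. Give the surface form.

aexudiegujorika

Rule 1 (degemination): /xx/ is a geminate; the first /x/ deletes. /dd/ is a geminate; the first /d/ deletes. /aexxuddiekujurik/ → aexudiekujurik.
Rule 2 (pre-rhotic lowering): /u/ is a high vowel immediately before /r/, so it lowers to [o]. /aexudiekujurik/ → aexudiekujorik.
Rule 3 (intervocalic voicing): /k/ is a voiceless stop between vowels /e/ and /u/, so it voices to [g]. /aexudiekujorik/ → aexudiegujorik.
Rule 4 (final a-epenthesis): the form ends in the consonant /k/, so [a] is inserted word-finally. /aexudiegujorik/ → aexudiegujorika.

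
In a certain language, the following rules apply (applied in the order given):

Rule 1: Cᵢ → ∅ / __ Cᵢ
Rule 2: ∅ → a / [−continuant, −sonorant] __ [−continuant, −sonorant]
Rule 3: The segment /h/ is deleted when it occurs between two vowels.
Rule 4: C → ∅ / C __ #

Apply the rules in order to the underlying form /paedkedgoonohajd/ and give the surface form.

Rule 1 (degemination): no segment meets the environment; /paedkedgoonohajd/ is unchanged.
Rule 2 (stop-cluster a-epenthesis): /d/ and /k/ form a stop–stop cluster, so [a] is inserted between them. /d/ and /g/ form a stop–stop cluster, so [a] is inserted between them. /paedkedgoonohajd/ → paedakedagoonohajd.
Rule 3 (intervocalic h-deletion): /h/ occurs between vowels /o/ and /a/, so it deletes. /paedakedagoonohajd/ → paedakedagoonoajd.
Rule 4 (final cluster simplification): /d/ is the second consonant of a word-final cluster /jd/, so it deletes. /paedakedagoonoajd/ → paedakedagoonoaj.

paedakedagoonoaj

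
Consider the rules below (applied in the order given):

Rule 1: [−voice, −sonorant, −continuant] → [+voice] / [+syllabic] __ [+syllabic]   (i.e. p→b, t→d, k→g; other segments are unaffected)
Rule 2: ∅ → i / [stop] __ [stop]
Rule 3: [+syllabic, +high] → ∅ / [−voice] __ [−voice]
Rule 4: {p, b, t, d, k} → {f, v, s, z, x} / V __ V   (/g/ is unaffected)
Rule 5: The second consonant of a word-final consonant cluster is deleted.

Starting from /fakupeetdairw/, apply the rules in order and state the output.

Rule 1 (intervocalic voicing): /k/ is a voiceless stop between vowels /a/ and /u/, so it voices to [g]. /p/ is a voiceless stop between vowels /u/ and /e/, so it voices to [b]. /fakupeetdairw/ → fagubeetdairw.
Rule 2 (stop-cluster i-epenthesis): /t/ and /d/ form a stop–stop cluster, so [i] is inserted between them. /fagubeetdairw/ → fagubeetidairw.
Rule 3 (high vowel syncope): no segment meets the environment; /fagubeetidairw/ is unchanged.
Rule 4 (intervocalic spirantization): /b/ is a stop between vowels /u/ and /e/, so it spirantizes to the fricative [v]. /t/ is a stop between vowels /e/ and /i/, so it spirantizes to the fricative [s]. /d/ is a stop between vowels /i/ and /a/, so it spirantizes to the fricative [z]. /fagubeetidairw/ → faguveesizairw.
Rule 5 (final cluster simplification): /w/ is the second consonant of a word-final cluster /rw/, so it deletes. /faguveesizairw/ → faguveesizair.

faguveesizair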